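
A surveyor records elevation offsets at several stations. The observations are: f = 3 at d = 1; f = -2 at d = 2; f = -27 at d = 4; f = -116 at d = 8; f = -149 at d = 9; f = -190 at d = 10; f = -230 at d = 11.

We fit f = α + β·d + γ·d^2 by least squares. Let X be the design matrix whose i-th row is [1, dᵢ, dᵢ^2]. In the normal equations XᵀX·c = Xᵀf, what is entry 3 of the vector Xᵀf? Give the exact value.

Entry 3 ↔ basis d^2, so (Xᵀf)_{3} = Σᵢ (d^2)·fᵢ = (1)·(3) + (4)·(-2) + (16)·(-27) + (64)·(-116) + (81)·(-149) + (100)·(-190) + (121)·(-230) = -66760.

-66760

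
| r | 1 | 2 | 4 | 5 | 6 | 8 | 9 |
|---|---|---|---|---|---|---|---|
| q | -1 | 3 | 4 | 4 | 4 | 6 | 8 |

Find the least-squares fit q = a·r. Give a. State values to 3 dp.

a = 0.815

Sums needed: Σr·r = 227.
For Mᵀq: Σr·q = 185.
Hence a = 185 / 227 ≈ 0.814978.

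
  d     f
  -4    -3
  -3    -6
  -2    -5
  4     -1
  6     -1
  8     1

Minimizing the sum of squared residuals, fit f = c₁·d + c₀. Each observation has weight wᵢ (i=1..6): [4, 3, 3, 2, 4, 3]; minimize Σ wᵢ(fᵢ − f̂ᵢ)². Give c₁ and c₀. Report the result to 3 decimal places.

c₁ = 0.427, c₀ = -3.088

Entries of AᵀWA: Σwᵢ·d·d = 471, Σwᵢ·d = 25, Σwᵢ·1 = 19.
And Σwᵢ·d·f = 124, Σwᵢ·f = -48.
Determinant 471·19 − 25² = 8324.
c₁ = (124·19 − 25·(-48))/8324 = 889/2081; c₀ = (471·(-48) − 25·124)/8324 = -6427/2081.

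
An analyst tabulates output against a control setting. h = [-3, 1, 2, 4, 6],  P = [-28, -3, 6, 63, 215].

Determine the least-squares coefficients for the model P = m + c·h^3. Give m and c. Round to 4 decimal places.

Setting ∂/∂m … = 0 gives: 5·m + 262·c = 253;  262·m + 51546·c = 51273.
Δ = 5·51546 − 262² = 189086.
m = (253·51546 − 262·51273)/189086 = -196194/94543; c = (5·51273 − 262·253)/189086 = 190079/189086.

m = -2.0752, c = 1.0053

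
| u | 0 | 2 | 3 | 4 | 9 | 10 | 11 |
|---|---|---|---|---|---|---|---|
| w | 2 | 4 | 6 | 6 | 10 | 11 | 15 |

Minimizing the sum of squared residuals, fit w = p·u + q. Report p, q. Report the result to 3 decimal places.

p = 1.004, q = 2.122

Setting ∂/∂p … = 0 gives: 331·p + 39·q = 415;  39·p + 7·q = 54.
(Σu·u = 331, Σu = 39, Σ1 = 7, Σu·w = 415, Σw = 54.)
det = 331·7 − 39² = 796.
p = (415·7 − 39·54)/796 = 799/796; q = (331·54 − 39·415)/796 = 1689/796.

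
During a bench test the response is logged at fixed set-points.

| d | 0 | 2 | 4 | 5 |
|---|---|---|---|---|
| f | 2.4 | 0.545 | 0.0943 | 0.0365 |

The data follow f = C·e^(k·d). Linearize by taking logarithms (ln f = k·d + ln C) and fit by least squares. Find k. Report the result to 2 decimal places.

k = -0.84

Let Y = ln f. Fitting Y = k·d + ln C by least squares:
XᵀX = [[45.0000, 11.0000]; [11.0000, 4]], rhs = [-27.2113, -5.4032]ᵀ  (here Σd = 11.0000, Σ(d)² = 45.0000, Σln f = -5.4032, Σd·ln f = -27.2113).
Solving (det = 59.0000): k = -0.83745, ln C = 0.95219.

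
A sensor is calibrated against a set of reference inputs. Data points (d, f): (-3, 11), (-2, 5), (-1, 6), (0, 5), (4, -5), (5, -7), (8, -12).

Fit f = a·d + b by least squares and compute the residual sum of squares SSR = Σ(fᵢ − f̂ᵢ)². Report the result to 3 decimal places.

Setting ∂/∂a … = 0 gives: 119·a + 11·b = -200;  11·a + 7·b = 3.
det = 119·7 − 11² = 712.
a = ((-200)·7 − 11·3)/712 = -1433/712; b = (119·3 − 11·(-200))/712 = 2557/712.
Residuals: 122/89, -1863/712, 141/356, 1003/712, -385/712, -47/89, 363/712; SSR = 8329/712.

SSR = 11.698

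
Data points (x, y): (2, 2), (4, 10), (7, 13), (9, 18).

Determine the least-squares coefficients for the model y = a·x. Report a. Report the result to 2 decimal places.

With design matrix M, MᵀM = [[150]] and Mᵀy = [297]ᵀ.
Hence a = 297 / 150 ≈ 1.98.

a = 1.98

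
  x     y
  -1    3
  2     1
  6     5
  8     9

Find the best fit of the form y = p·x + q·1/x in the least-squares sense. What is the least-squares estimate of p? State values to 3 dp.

Setting ∂/∂p … = 0 gives: 105·p + 4·q = 101;  4·p + (745/576)·q = -13/24.
Determinant 105·(745/576) − 4² = 23003/192.
p = (101·(745/576) − 4·(-13/24))/(23003/192) = 76493/69009; q = (105·(-13/24) − 4·101)/(23003/192) = -88488/23003.

p = 1.108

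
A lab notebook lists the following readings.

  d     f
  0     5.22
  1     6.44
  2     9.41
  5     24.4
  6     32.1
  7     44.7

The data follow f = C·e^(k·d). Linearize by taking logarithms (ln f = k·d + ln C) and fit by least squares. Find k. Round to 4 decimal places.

k = 0.3123

Let Y = ln f. Fitting Y = k·d + ln C by least squares:
AᵀA = [[115.0000, 21.0000]; [21.0000, 6]], rhs = [69.7319, 16.2202]ᵀ  (here Σd = 21.0000, Σ(d)² = 115.0000, Σln f = 16.2202, Σd·ln f = 69.7319).
Solving (det = 249.0000): k = 0.31232, ln C = 1.61026.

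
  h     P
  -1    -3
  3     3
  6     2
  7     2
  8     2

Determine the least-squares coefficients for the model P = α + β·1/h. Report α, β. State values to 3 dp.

α = 1.405, β = 4.422

The normal equations are: 5·α + (-13/56)·β = 6;  (-13/56)·α + (33161/28224)·β = 409/84.
(Σ1 = 5, Σ1/h = -13/56, Σ1/h·1/h = 33161/28224, ΣP = 6, Σ1/h·P = 409/84.)
Δ = 5·(33161/28224) − (-13/56)² = 41071/7056.
α = (6·(33161/28224) − (-13/56)·(409/84))/(41071/7056) = 57717/41071; β = (5·(409/84) − (-13/56)·6)/(41071/7056) = 181608/41071.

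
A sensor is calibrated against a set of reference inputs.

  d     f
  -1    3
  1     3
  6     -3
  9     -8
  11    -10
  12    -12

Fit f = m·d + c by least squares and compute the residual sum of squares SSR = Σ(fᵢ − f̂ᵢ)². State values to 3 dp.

SSR = 4.693

Sums needed: Σd·d = 384, Σd = 38, Σ1 = 6.
And Σd·f = -344, Σf = -27.
Eliminating c: 6·(row 1) − 38·(row 2) gives 860·m = 6·(-344) − 38·(-27) = -1038, so m = -519/430.
Then c = ((-27) − 38·(-519/430))/6 = 676/215.
Residuals: -581/430, 457/430, 236/215, -121/430, 57/430, -142/215; SSR = 1009/215.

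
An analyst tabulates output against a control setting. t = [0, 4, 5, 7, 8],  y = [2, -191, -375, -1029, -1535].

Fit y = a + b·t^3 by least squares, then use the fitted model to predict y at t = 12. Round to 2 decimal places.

ŷ = -5185.37

The normal system XᵀX·[a, b]ᵀ = Xᵀy is [[5, 1044]; [1044, 399514]]·[a, b]ᵀ = [-3128, -1197966]ᵀ.
Determinant 5·399514 − 1044² = 907634.
a = ((-3128)·399514 − 1044·(-1197966))/907634 = 498356/453817; b = (5·(-1197966) − 1044·(-3128))/907634 = -1362099/453817.
At t = 12: ŷ = (498356/453817)·(1) + (-1362099/453817)·(1728) = -2353208716/453817.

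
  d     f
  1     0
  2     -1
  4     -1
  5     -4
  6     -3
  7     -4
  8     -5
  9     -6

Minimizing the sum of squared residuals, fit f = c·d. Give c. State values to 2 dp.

From the data, Σd·d = 276.
For Xᵀf: Σd·f = -166.
c = (-166)/276 = -0.601449.

c = -0.60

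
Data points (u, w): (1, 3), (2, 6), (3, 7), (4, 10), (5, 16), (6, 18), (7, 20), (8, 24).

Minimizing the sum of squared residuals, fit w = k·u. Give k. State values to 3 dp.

k = 2.922

Compute the Gram sums: Σu·u = 204.
For Xᵀw: Σu·w = 596.
Normal equations: [[204]]·[k]ᵀ = [596]ᵀ.
k = 596/204 = 2.92157.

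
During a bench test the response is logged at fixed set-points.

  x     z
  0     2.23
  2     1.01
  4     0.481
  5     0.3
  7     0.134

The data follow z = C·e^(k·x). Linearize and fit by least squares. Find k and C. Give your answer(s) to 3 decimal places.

k = -0.401, C = 2.265

Linearized form: ln z = k·x + ln C. From the 5 transformed points,
Σx = 18.0000, Σ(x)² = 94.0000, Σln z = -3.1338, Σx·ln z = -22.9969.
Equations: 94.0000·k + 18.0000·ln C = -22.9969;  18.0000·k + 5·ln C = -3.1338.
Solving (det = 146.0000): k = -0.40120, ln C = 0.81757, so C = exp(0.81757) = 2.26499.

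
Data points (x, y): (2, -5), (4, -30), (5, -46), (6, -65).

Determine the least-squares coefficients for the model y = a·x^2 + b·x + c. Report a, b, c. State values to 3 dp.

Sums needed: Σx^2·x^2 = 2193, Σx^2·x = 413, Σx^2 = 81, Σx·x = 81, Σx = 17, Σ1 = 4.
Right-hand side: Σx^2·y = -3990, Σx·y = -750, Σy = -146.
MᵀM·[a, b, c]ᵀ = Mᵀy becomes [[2193, 413, 81]; [413, 81, 17]; [81, 17, 4]]·[a, b, c]ᵀ = [-3990, -750, -146]ᵀ.
Solving the 3×3 system (Gaussian elimination) gives a = -14/11, b = -24/5, c = 532/55.

a = -1.273, b = -4.800, c = 9.673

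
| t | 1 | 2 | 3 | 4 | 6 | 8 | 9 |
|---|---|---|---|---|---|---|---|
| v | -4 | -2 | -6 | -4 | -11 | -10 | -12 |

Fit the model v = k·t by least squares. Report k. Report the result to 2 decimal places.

k = -1.40

The normal system XᵀX·[k]ᵀ = Xᵀv is [[211]]·[k]ᵀ = [-296]ᵀ.
Hence k = -296 / 211 ≈ -1.40284.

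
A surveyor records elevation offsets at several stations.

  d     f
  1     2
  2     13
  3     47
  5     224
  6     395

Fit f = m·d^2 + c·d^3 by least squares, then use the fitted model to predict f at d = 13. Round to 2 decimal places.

f̂ = 4150.73

Entries of AᵀA: Σd^2·d^2 = 2019, Σd^2·d^3 = 11177, Σd^3·d^3 = 63075.
For Aᵀf: Σd^2·f = 20297, Σd^3·f = 114695.
Eliminating c: 63075·(row 1) − 11177·(row 2) gives 2423096·m = 63075·20297 − 11177·114695 = -1712740, so m = -428185/605774.
Then c = (114695 − 11177·(-428185/605774))/63075 = 1177409/605774.
At d = 13: f̂ = (-428185/605774)·(169) + (1177409/605774)·(2197) = 96707858/23299.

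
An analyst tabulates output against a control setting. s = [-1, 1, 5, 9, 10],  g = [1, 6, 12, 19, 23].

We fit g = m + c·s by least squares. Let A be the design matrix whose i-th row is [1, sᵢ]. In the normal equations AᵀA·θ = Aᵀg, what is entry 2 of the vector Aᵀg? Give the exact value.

Entry 2 ↔ basis s, so (Aᵀg)_{2} = Σᵢ (s)·gᵢ = (-1)·(1) + (1)·(6) + (5)·(12) + (9)·(19) + (10)·(23) = 466.

466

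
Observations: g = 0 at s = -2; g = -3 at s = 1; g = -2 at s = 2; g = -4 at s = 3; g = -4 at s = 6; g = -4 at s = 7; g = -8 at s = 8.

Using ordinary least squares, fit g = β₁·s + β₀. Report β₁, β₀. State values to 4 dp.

With design matrix M, MᵀM = [[167, 25]; [25, 7]] and Mᵀg = [-135, -25]ᵀ.
det = 167·7 − 25² = 544.
β₁ = ((-135)·7 − 25·(-25))/544 = -10/17; β₀ = (167·(-25) − 25·(-135))/544 = -25/17.

β₁ = -0.5882, β₀ = -1.4706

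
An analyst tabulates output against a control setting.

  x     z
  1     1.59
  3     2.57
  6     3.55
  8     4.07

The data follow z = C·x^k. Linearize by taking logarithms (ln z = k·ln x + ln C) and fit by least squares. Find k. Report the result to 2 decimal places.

With ln zᵢ as the transformed response and ln xᵢ as the regressor:
Σln x = 4.9698, Σ(ln x)² = 8.7414, Σln z = 4.0782, Σln x·ln z = 6.2258.
Normal system: [[8.7414, 4.9698]; [4.9698, 4]]·[k, ln C]ᵀ = [6.2258, 4.0782]ᵀ.
Slope k = (n·Σln x·ln z − Σln x·Σln z)/(n·Σ(ln x)² − (Σln x)²) = (4·6.2258 − 4.9698·4.0782)/10.2667 = 0.45149; ln C = (Σln z − k·Σln x)/n = 0.45860.

k = 0.45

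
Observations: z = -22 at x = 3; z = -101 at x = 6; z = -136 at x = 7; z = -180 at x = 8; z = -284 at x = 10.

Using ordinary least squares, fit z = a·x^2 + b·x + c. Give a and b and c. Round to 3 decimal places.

The normal system MᵀM·[a, b, c]ᵀ = Mᵀz is [[17874, 2098, 258]; [2098, 258, 34]; [258, 34, 5]]·[a, b, c]ᵀ = [-50418, -5904, -723]ᵀ.
Solving the 3×3 system (Gaussian elimination) gives a = -15051/5224, b = 459/5224, c = 2265/653.

a = -2.881, b = 0.088, c = 3.469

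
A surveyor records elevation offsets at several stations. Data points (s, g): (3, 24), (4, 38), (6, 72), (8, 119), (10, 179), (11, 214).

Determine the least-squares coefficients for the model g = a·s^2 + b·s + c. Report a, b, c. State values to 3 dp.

With design matrix X, XᵀX = [[30370, 3150, 346]; [3150, 346, 42]; [346, 42, 6]] and Xᵀg = [54826, 5752, 646]ᵀ.
Solving the 3×3 system (Gaussian elimination) gives a = 265/169, b = 575/338, c = 1803/338.

a = 1.568, b = 1.701, c = 5.334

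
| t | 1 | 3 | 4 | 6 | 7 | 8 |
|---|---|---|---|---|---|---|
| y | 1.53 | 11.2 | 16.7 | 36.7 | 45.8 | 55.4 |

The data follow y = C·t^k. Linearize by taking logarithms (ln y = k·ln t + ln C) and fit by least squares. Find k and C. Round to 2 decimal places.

With ln yᵢ as the transformed response and ln tᵢ as the regressor:
Σln t = 8.3020, Σ(ln t)² = 14.4498, Σln y = 17.0982, Σln t·ln y = 28.8022.
Normal system: [[14.4498, 8.3020]; [8.3020, 6]]·[k, ln C]ᵀ = [28.8022, 17.0982]ᵀ.
Slope k = (n·Σln t·ln y − Σln t·Σln y)/(n·Σ(ln t)² − (Σln t)²) = (6·28.8022 − 8.3020·17.0982)/17.7753 = 1.73632; ln C = (Σln y − k·Σln t)/n = 0.44721, so C = exp(0.44721) = 1.56395.

k = 1.74, C = 1.56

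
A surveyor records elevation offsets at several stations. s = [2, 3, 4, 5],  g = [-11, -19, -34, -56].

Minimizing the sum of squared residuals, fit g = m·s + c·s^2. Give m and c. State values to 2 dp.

m = -0.19, c = -2.16

The normal system XᵀX·[m, c]ᵀ = Xᵀg is [[54, 224]; [224, 978]]·[m, c]ᵀ = [-495, -2159]ᵀ.
Δ = 54·978 − 224² = 2636.
m = ((-495)·978 − 224·(-2159))/2636 = -247/1318; c = (54·(-2159) − 224·(-495))/2636 = -2853/1318.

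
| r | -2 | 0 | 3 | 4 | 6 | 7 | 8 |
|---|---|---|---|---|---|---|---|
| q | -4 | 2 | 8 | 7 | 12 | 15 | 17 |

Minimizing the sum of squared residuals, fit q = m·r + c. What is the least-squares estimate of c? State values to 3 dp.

c = 0.786

The normal system AᵀA·[m, c]ᵀ = Aᵀq is [[178, 26]; [26, 7]]·[m, c]ᵀ = [373, 57]ᵀ.
Δ = 178·7 − 26² = 570.
m = (373·7 − 26·57)/570 = 1129/570; c = (178·57 − 26·373)/570 = 224/285.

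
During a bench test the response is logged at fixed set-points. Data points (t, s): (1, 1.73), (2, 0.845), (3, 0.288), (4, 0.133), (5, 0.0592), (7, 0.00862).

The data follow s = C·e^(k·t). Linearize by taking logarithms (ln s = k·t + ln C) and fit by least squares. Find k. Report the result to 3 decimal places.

k = -0.884

With ln sᵢ as the transformed response and tᵢ as the regressor:
Σt = 22.0000, Σ(t)² = 104.0000, Σln s = -10.4630, Σt·ln s = -59.0026.
Equations: 104.0000·k + 22.0000·ln C = -59.0026;  22.0000·k + 6·ln C = -10.4630.
Solving (det = 140.0000): k = -0.88450, ln C = 1.49932.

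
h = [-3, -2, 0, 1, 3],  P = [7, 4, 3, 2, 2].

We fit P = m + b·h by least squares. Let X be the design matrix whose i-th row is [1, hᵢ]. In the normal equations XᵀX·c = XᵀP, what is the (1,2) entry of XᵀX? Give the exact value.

Row 1 ↔ basis 1, column 2 ↔ basis h, so (XᵀX)_{1,2} = Σᵢ h = (1)·(-3) + (1)·(-2) + (1)·(0) + (1)·(1) + (1)·(3) = -1.

-1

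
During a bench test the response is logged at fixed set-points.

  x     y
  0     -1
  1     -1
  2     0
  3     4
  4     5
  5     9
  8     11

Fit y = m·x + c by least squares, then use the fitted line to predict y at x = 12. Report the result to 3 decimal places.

Sums needed: Σx·x = 119, Σx = 23, Σ1 = 7.
Right-hand side: Σx·y = 164, Σy = 27.
Δ = 119·7 − 23² = 304.
m = (164·7 − 23·27)/304 = 527/304; c = (119·27 − 23·164)/304 = -559/304.
At x = 12: ŷ = (527/304)·(12) + (-559/304)·(1) = 5765/304.

ŷ = 18.964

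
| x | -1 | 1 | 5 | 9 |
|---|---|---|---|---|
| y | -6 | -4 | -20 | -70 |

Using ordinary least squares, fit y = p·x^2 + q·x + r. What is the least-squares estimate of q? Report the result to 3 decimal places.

From the data, Σx^2·x^2 = 7188, Σx^2·x = 854, Σx^2 = 108, Σx·x = 108, Σx = 14, Σ1 = 4.
Right-hand side: Σx^2·y = -6180, Σx·y = -728, Σy = -100.
So MᵀM·[p, q, r]ᵀ = Mᵀy: [[7188, 854, 108]; [854, 108, 14]; [108, 14, 4]]·[p, q, r]ᵀ = [-6180, -728, -100]ᵀ.
Row-reducing yields p = -1587/1592, q = 651/398, r = -6065/1592.

q = 1.636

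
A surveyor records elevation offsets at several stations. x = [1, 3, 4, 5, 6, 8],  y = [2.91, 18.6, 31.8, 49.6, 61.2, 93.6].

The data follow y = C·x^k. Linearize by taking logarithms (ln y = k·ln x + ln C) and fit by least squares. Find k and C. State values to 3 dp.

k = 1.694, C = 2.960

Taking logs, ln y = k·ln x + ln C, so regress ln y on ln x.
Σln x = 7.9655, Σ(ln x)² = 13.2535, Σln y = 20.0079, Σln x·ln y = 31.1007.
Equations: 13.2535·k + 7.9655·ln C = 31.1007;  7.9655·k + 6·ln C = 20.0079.
Solving (det = 16.0713): k = 1.69433, ln C = 1.08529, so C = exp(1.08529) = 2.96029.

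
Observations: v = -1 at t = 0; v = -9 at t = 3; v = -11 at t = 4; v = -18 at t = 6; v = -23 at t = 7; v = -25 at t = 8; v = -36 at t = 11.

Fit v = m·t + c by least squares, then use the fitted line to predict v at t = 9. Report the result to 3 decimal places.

The normal equations are: 295·m + 39·c = -936;  39·m + 7·c = -123.
Δ = 295·7 − 39² = 544.
m = ((-936)·7 − 39·(-123))/544 = -1755/544; c = (295·(-123) − 39·(-936))/544 = 219/544.
At t = 9: v̂ = (-1755/544)·(9) + (219/544)·(1) = -1947/68.

v̂ = -28.632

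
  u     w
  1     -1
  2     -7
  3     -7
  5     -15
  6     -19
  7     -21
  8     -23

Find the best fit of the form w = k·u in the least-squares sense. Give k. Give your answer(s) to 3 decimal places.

Setting ∂/∂k … = 0 gives: 188·k = -556.
k = (-556)/188 = -2.95745.

k = -2.957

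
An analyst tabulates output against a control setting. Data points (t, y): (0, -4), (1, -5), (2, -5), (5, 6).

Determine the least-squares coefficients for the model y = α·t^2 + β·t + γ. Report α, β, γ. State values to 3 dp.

Sums needed: Σt^2·t^2 = 642, Σt^2·t = 134, Σt^2 = 30, Σt·t = 30, Σt = 8, Σ1 = 4.
And Σt^2·y = 125, Σt·y = 15, Σy = -8.
Normal equations: [[642, 134, 30]; [134, 30, 8]; [30, 8, 4]]·[α, β, γ]ᵀ = [125, 15, -8]ᵀ.
Row-reducing yields α = 148/181, β = -763/362, γ = -709/181.

α = 0.818, β = -2.108, γ = -3.917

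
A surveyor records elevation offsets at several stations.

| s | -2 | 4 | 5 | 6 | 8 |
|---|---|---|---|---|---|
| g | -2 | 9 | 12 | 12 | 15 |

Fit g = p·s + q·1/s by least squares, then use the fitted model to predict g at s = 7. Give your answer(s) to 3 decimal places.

From the data, Σs·s = 145, Σs·1/s = 5, Σ1/s·1/s = 5701/14400.
For Aᵀg: Σs·g = 292, Σ1/s·g = 381/40.
AᵀA·[p, q]ᵀ = Aᵀg becomes [[145, 5]; [5, 5701/14400]]·[p, q]ᵀ = [292, 381/40]ᵀ.
Eliminating q: (5701/14400)·(row 1) − 5·(row 2) gives (93329/2880)·p = (5701/14400)·292 − 5·(381/40) = 244723/3600, so p = 978892/466645.
Then q = ((381/40) − 5·(978892/466645))/(5701/14400) = -227160/93329.
At s = 7: ĝ = (978892/466645)·(7) + (-227160/93329)·(1/7) = 46829908/3266515.

ĝ = 14.336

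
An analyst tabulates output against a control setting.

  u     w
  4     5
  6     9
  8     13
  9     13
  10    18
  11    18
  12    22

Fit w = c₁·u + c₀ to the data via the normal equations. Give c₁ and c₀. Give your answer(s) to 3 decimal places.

Entries of AᵀA: Σu·u = 562, Σu = 60, Σ1 = 7.
And Σu·w = 937, Σw = 98.
Normal equations: [[562, 60]; [60, 7]]·[c₁, c₀]ᵀ = [937, 98]ᵀ.
Determinant 562·7 − 60² = 334.
c₁ = (937·7 − 60·98)/334 = 679/334; c₀ = (562·98 − 60·937)/334 = -572/167.

c₁ = 2.033, c₀ = -3.425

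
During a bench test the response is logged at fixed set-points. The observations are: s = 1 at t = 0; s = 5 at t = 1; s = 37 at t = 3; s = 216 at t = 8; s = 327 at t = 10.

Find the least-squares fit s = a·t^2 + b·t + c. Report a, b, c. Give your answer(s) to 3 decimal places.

Compute the Gram sums: Σt^2·t^2 = 14178, Σt^2·t = 1540, Σt^2 = 174, Σt·t = 174, Σt = 22, Σ1 = 5.
Right-hand side: Σt^2·s = 46862, Σt·s = 5114, Σs = 586.
So XᵀX·[a, b, c]ᵀ = Xᵀs: [[14178, 1540, 174]; [1540, 174, 22]; [174, 22, 5]]·[a, b, c]ᵀ = [46862, 5114, 586]ᵀ.
Inverting the 3×3 Gram matrix, [a, b, c]ᵀ = [99817/34231, 123029/34231, -3086/34231]ᵀ.

a = 2.916, b = 3.594, c = -0.090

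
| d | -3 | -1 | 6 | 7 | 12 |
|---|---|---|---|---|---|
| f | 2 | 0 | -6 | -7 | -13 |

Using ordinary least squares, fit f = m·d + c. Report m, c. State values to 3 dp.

m = -0.969, c = -0.728

Entries of MᵀM: Σd·d = 239, Σd = 21, Σ1 = 5.
Moment sums: Σd·f = -247, Σf = -24.
So MᵀM·[m, c]ᵀ = Mᵀf: [[239, 21]; [21, 5]]·[m, c]ᵀ = [-247, -24]ᵀ.
Determinant 239·5 − 21² = 754.
m = ((-247)·5 − 21·(-24))/754 = -731/754; c = (239·(-24) − 21·(-247))/754 = -549/754.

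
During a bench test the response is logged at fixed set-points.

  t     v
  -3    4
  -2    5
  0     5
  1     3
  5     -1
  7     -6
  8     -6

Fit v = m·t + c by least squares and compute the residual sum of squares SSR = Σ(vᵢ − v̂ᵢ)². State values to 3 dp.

SSR = 14.342

The normal equations are: 152·m + 16·c = -114;  16·m + 7·c = 4.
Δ = 152·7 − 16² = 808.
m = ((-114)·7 − 16·4)/808 = -431/404; c = (152·4 − 16·(-114))/808 = 304/101.
Residuals: -893/404, -29/202, 201/101, 427/404, 535/404, -623/404, -48/101; SSR = 2897/202.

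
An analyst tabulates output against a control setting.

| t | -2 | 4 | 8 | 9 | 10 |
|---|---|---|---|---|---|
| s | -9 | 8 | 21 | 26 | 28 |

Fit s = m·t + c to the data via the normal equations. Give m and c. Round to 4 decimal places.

m = 3.1281, c = -3.3430

From the data, Σt·t = 265, Σt = 29, Σ1 = 5.
Moment sums: Σt·s = 732, Σs = 74.
det = 265·5 − 29² = 484.
m = (732·5 − 29·74)/484 = 757/242; c = (265·74 − 29·732)/484 = -809/242.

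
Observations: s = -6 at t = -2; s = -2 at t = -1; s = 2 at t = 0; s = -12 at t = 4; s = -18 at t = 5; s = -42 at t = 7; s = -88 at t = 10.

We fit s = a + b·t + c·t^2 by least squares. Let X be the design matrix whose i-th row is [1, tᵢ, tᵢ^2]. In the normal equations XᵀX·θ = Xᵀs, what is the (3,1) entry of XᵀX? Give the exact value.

195

Row 3 ↔ basis t^2, column 1 ↔ basis 1, so (XᵀX)_{3,1} = Σᵢ t^2 = (4)·(1) + (1)·(1) + (0)·(1) + (16)·(1) + (25)·(1) + (49)·(1) + (100)·(1) = 195.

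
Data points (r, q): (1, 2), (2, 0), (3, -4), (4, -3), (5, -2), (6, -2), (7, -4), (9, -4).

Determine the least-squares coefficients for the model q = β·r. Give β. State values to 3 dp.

Sums needed: Σr·r = 221.
And Σr·q = -108.
XᵀX·[β]ᵀ = Xᵀq becomes [[221]]·[β]ᵀ = [-108]ᵀ.
β = (-108)/221 = -0.488688.

β = -0.489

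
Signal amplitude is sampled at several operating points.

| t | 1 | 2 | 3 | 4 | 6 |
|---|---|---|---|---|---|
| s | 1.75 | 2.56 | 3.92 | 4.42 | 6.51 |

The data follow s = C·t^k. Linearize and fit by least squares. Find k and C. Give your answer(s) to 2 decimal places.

With ln sᵢ as the transformed response and ln tᵢ as the regressor:
Σln t = 4.9698, Σ(ln t)² = 6.8196, Σln s = 6.2252, Σln t·ln s = 7.5692.
Equations: 6.8196·k + 4.9698·ln C = 7.5692;  4.9698·k + 5·ln C = 6.2252.
Slope k = (n·Σln t·ln s − Σln t·Σln s)/(n·Σ(ln t)² − (Σln t)²) = (5·7.5692 − 4.9698·6.2252)/9.3990 = 0.73495; ln C = (Σln s − k·Σln t)/n = 0.51453, so C = exp(0.51453) = 1.67285.

k = 0.73, C = 1.67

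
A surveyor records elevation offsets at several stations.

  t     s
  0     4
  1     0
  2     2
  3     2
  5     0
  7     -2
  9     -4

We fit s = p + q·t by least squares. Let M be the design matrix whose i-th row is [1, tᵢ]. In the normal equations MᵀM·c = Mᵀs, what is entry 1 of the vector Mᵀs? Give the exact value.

Entry 1 ↔ basis 1, so (Mᵀs)_{1} = Σᵢ sᵢ = (1)·(4) + (1)·(0) + (1)·(2) + (1)·(2) + (1)·(0) + (1)·(-2) + (1)·(-4) = 2.

2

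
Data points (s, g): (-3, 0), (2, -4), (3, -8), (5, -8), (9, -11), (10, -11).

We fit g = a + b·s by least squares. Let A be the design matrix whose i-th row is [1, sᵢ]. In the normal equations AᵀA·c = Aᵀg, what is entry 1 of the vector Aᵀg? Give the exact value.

-42

Entry 1 ↔ basis 1, so (Aᵀg)_{1} = Σᵢ gᵢ = (1)·(0) + (1)·(-4) + (1)·(-8) + (1)·(-8) + (1)·(-11) + (1)·(-11) = -42.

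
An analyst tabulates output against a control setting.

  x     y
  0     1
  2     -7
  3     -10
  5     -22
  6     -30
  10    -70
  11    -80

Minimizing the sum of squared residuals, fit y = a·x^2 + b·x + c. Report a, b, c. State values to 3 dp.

AᵀA·[a, b, c]ᵀ = Aᵀy reads: 26659·a + 2707·b + 295·c = -18428;  2707·a + 295·b + 37·c = -1914;  295·a + 37·b + 7·c = -218.
(Σx^2·x^2 = 26659, Σx^2·x = 2707, Σx^2 = 295, Σx·x = 295, Σx = 37, Σ1 = 7, Σx^2·y = -18428, Σx·y = -1914, Σy = -218.)
Inverting the 3×3 Gram matrix, [a, b, c]ᵀ = [-26002/56763, -134713/56763, 40091/56763]ᵀ.

a = -0.458, b = -2.373, c = 0.706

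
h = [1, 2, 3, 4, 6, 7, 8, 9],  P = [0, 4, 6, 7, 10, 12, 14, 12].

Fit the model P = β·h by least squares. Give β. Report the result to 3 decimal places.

β = 1.608

The normal equations are: 260·β = 418.
(Σh·h = 260, Σh·P = 418.)
Hence β = 418 / 260 ≈ 1.60769.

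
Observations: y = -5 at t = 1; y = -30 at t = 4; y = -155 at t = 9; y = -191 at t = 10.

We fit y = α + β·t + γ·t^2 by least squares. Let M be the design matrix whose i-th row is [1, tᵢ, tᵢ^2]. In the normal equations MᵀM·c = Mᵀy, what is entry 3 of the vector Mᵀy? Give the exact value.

-32140

Entry 3 ↔ basis t^2, so (Mᵀy)_{3} = Σᵢ (t^2)·yᵢ = (1)·(-5) + (16)·(-30) + (81)·(-155) + (100)·(-191) = -32140.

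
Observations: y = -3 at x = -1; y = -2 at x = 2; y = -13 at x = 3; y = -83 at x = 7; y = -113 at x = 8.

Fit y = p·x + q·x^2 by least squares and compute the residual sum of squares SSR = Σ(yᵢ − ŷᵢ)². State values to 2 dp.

With design matrix A, AᵀA = [[127, 889]; [889, 6595]] and Aᵀy = [-1525, -11427]ᵀ.
Determinant 127·6595 − 889² = 47244.
p = ((-1525)·6595 − 889·(-11427))/47244 = 25307/11811; q = (127·(-11427) − 889·(-1525))/47244 = -188/93.
Residuals: 13750/11811, 21268/11811, -4860/3937, 134/127, -9035/11811; SSR = 92363/11811.

SSR = 7.82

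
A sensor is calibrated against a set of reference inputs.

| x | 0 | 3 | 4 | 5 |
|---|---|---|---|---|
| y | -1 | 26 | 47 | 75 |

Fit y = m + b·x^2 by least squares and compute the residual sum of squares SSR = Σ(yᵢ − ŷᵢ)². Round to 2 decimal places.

MᵀM·[m, b]ᵀ = Mᵀy reads: 4·m + 50·b = 147;  50·m + 962·b = 2861.
(Σ1 = 4, Σx^2 = 50, Σx^2·x^2 = 962, Σy = 147, Σx^2·y = 2861.)
Eliminating b: 962·(row 1) − 50·(row 2) gives 1348·m = 962·147 − 50·2861 = -1636, so m = -409/337.
Then b = (2861 − 50·(-409/337))/962 = 2047/674.
Residuals: 72/337, -81/674, -128/337, 193/674; SSR = 193/674.

SSR = 0.29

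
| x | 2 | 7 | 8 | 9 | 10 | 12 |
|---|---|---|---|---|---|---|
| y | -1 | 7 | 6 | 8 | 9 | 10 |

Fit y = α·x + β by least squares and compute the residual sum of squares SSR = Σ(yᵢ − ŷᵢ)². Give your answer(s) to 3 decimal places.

The normal system MᵀM·[α, β]ᵀ = Mᵀy is [[442, 48]; [48, 6]]·[α, β]ᵀ = [377, 39]ᵀ.
Eliminating β: 6·(row 1) − 48·(row 2) gives 348·α = 6·377 − 48·39 = 390, so α = 65/58.
Then β = (39 − 48·(65/58))/6 = -143/58.
Residuals: -45/58, 47/29, -1/2, 11/29, 15/58, -57/58; SSR = 135/29.

SSR = 4.655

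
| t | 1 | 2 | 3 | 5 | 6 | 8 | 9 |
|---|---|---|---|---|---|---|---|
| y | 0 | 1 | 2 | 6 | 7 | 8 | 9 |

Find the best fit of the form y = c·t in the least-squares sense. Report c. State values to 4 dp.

Entries of MᵀM: Σt·t = 220.
For Mᵀy: Σt·y = 225.
c = 225/220 = 1.02273.

c = 1.0227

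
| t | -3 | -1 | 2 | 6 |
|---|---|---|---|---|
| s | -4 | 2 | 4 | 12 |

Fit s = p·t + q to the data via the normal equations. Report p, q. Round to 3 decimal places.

p = 1.652, q = 1.848

Entries of AᵀA: Σt·t = 50, Σt = 4, Σ1 = 4.
For Aᵀs: Σt·s = 90, Σs = 14.
Normal equations: [[50, 4]; [4, 4]]·[p, q]ᵀ = [90, 14]ᵀ.
Δ = 50·4 − 4² = 184.
p = (90·4 − 4·14)/184 = 38/23; q = (50·14 − 4·90)/184 = 85/46.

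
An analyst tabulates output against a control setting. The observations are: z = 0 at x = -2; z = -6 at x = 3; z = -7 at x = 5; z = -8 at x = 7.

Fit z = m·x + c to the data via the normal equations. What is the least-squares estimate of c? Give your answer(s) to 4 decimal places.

The normal equations are: 87·m + 13·c = -109;  13·m + 4·c = -21.
(Σx·x = 87, Σx = 13, Σ1 = 4, Σx·z = -109, Σz = -21.)
Eliminating c: 4·(row 1) − 13·(row 2) gives 179·m = 4·(-109) − 13·(-21) = -163, so m = -163/179.
Then c = ((-21) − 13·(-163/179))/4 = -410/179.

c = -2.2905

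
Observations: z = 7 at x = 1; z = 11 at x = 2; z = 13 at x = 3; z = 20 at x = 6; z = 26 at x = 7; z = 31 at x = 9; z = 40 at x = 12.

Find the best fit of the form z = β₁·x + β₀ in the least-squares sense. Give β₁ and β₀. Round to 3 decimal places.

MᵀM·[β₁, β₀]ᵀ = Mᵀz reads: 324·β₁ + 40·β₀ = 1129;  40·β₁ + 7·β₀ = 148.
(Σx·x = 324, Σx = 40, Σ1 = 7, Σx·z = 1129, Σz = 148.)
Δ = 324·7 − 40² = 668.
β₁ = (1129·7 − 40·148)/668 = 1983/668; β₀ = (324·148 − 40·1129)/668 = 698/167.

β₁ = 2.969, β₀ = 4.180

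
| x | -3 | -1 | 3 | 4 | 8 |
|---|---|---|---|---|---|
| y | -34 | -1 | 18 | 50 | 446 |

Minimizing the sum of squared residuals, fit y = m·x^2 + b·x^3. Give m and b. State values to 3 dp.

Forming MᵀM = [[4515, 33791]; [33791, 267699]] and Mᵀy = [29199, 232957]ᵀ gives MᵀM·[m, b]ᵀ = Mᵀy.
Eliminating b: 267699·(row 1) − 33791·(row 2) gives 66829304·m = 267699·29199 − 33791·232957 = -55306886, so m = -27653443/33414652.
Then b = (232957 − 33791·(-27653443/33414652))/267699 = 32568723/33414652.

m = -0.828, b = 0.975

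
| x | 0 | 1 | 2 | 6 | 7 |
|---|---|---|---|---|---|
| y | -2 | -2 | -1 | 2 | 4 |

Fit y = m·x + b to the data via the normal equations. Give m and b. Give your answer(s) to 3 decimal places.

m = 0.845, b = -2.505

Compute the Gram sums: Σx·x = 90, Σx = 16, Σ1 = 5.
For Aᵀy: Σx·y = 36, Σy = 1.
Normal equations: [[90, 16]; [16, 5]]·[m, b]ᵀ = [36, 1]ᵀ.
Eliminating b: 5·(row 1) − 16·(row 2) gives 194·m = 5·36 − 16·1 = 164, so m = 82/97.
Then b = (1 − 16·(82/97))/5 = -243/97.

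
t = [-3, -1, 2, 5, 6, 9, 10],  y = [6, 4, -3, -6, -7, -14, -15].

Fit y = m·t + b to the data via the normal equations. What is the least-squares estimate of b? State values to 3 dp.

b = 1.556

Sums needed: Σt·t = 256, Σt = 28, Σ1 = 7.
For Aᵀy: Σt·y = -376, Σy = -35.
Determinant 256·7 − 28² = 1008.
m = ((-376)·7 − 28·(-35))/1008 = -59/36; b = (256·(-35) − 28·(-376))/1008 = 14/9.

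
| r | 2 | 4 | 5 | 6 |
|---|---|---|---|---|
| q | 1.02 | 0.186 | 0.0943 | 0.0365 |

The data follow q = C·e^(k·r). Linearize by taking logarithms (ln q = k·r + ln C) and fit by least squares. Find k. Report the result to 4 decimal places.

Linearized form: ln q = k·r + ln C. From the 4 transformed points,
Over the data: Σr = 17.0000, Σ(r)² = 81.0000, Σln q = -7.3339, Σr·ln q = -38.3575.
Normal system: [[81.0000, 17.0000]; [17.0000, 4]]·[k, ln C]ᵀ = [-38.3575, -7.3339]ᵀ.
Solving (det = 35.0000): k = -0.82152, ln C = 1.65797.

k = -0.8215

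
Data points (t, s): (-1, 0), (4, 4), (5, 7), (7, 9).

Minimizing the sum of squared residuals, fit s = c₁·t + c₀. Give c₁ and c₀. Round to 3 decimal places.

c₁ = 1.122, c₀ = 0.791

Entries of XᵀX: Σt·t = 91, Σt = 15, Σ1 = 4.
And Σt·s = 114, Σs = 20.
Normal equations: [[91, 15]; [15, 4]]·[c₁, c₀]ᵀ = [114, 20]ᵀ.
Eliminating c₀: 4·(row 1) − 15·(row 2) gives 139·c₁ = 4·114 − 15·20 = 156, so c₁ = 156/139.
Then c₀ = (20 − 15·(156/139))/4 = 110/139.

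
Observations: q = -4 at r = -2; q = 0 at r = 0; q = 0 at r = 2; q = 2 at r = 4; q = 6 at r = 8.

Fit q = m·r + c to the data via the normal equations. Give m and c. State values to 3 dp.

m = 0.919, c = -1.405

AᵀA·[m, c]ᵀ = Aᵀq reads: 88·m + 12·c = 64;  12·m + 5·c = 4.
(Σr·r = 88, Σr = 12, Σ1 = 5, Σr·q = 64, Σq = 4.)
det = 88·5 − 12² = 296.
m = (64·5 − 12·4)/296 = 34/37; c = (88·4 − 12·64)/296 = -52/37.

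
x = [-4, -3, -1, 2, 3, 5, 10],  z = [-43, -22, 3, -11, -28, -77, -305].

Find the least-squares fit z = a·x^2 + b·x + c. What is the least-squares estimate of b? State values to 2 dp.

b = -0.84

Entries of MᵀM: Σx^2·x^2 = 11060, Σx^2·x = 1068, Σx^2 = 164, Σx·x = 164, Σx = 12, Σ1 = 7.
And Σx^2·z = -33604, Σx·z = -3306, Σz = -483.
MᵀM·[a, b, c]ᵀ = Mᵀz becomes [[11060, 1068, 164]; [1068, 164, 12]; [164, 12, 7]]·[a, b, c]ᵀ = [-33604, -3306, -483]ᵀ.
Row-reducing yields a = -1091041/364072, b = -17913/21416, c = 120325/45509.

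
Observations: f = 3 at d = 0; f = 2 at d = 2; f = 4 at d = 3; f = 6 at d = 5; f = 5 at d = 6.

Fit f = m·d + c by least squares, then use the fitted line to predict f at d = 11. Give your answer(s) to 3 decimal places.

f̂ = 8.105

MᵀM·[m, c]ᵀ = Mᵀf reads: 74·m + 16·c = 76;  16·m + 5·c = 20.
Determinant 74·5 − 16² = 114.
m = (76·5 − 16·20)/114 = 10/19; c = (74·20 − 16·76)/114 = 44/19.
At d = 11: f̂ = (10/19)·(11) + (44/19)·(1) = 154/19.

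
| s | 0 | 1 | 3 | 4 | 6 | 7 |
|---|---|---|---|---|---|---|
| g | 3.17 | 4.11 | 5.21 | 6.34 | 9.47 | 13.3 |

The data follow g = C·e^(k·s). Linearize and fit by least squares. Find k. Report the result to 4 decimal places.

Taking logs, ln g = k·s + ln C, so regress ln g on s.
AᵀA = [[111.0000, 21.0000]; [21.0000, 6]], rhs = [45.3558, 10.9005]ᵀ  (here Σs = 21.0000, Σ(s)² = 111.0000, Σln g = 10.9005, Σs·ln g = 45.3558).
Slope k = (n·Σs·ln g − Σs·Σln g)/(n·Σ(s)² − (Σs)²) = (6·45.3558 − 21.0000·10.9005)/225.0000 = 0.19211; ln C = (Σln g − k·Σs)/n = 1.14438.

k = 0.1921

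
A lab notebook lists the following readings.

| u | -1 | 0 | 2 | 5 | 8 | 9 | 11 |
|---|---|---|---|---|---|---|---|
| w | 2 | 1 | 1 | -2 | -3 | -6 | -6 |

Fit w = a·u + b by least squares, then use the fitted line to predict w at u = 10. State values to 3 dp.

Entries of AᵀA: Σu·u = 296, Σu = 34, Σ1 = 7.
Moment sums: Σu·w = -154, Σw = -13.
AᵀA·[a, b]ᵀ = Aᵀw becomes [[296, 34]; [34, 7]]·[a, b]ᵀ = [-154, -13]ᵀ.
Eliminating b: 7·(row 1) − 34·(row 2) gives 916·a = 7·(-154) − 34·(-13) = -636, so a = -159/229.
Then b = ((-13) − 34·(-159/229))/7 = 347/229.
At u = 10: ŵ = (-159/229)·(10) + (347/229)·(1) = -1243/229.

ŵ = -5.428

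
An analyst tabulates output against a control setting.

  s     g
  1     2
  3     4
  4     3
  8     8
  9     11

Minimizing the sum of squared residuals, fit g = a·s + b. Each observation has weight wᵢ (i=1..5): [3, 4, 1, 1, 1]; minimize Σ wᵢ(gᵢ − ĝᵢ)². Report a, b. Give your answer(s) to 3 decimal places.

a = 1.003, b = 0.790

Sums needed: Σwᵢ·s·s = 200, Σwᵢ·s = 36, Σwᵢ·1 = 10.
Right-hand side: Σwᵢ·s·g = 229, Σwᵢ·g = 44.
Eliminating b: 10·(row 1) − 36·(row 2) gives 704·a = 10·229 − 36·44 = 706, so a = 353/352.
Then b = (44 − 36·(353/352))/10 = 139/176.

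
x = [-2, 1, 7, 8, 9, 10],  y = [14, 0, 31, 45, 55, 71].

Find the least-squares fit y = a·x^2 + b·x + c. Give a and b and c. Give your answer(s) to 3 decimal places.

With design matrix A, AᵀA = [[23075, 2577, 299]; [2577, 299, 33]; [299, 33, 6]] and Aᵀy = [16010, 1754, 216]ᵀ.
Row-reducing yields a = 26583/27296, b = -397409/136480, c = 59429/17060.

a = 0.974, b = -2.912, c = 3.484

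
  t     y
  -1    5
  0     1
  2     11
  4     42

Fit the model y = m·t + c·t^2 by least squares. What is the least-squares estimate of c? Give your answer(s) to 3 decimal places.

Sums needed: Σt·t = 21, Σt·t^2 = 71, Σt^2·t^2 = 273.
Moment sums: Σt·y = 185, Σt^2·y = 721.
Eliminating c: 273·(row 1) − 71·(row 2) gives 692·m = 273·185 − 71·721 = -686, so m = -343/346.
Then c = (721 − 71·(-343/346))/273 = 1003/346.

c = 2.899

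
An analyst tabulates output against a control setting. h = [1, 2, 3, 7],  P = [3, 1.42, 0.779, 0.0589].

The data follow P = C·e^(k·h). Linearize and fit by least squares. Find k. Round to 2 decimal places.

Let Y = ln P. Fitting Y = k·h + ln C by least squares:
AᵀA = [[63.0000, 13.0000]; [13.0000, 4]], rhs = [-18.7727, -1.6324]ᵀ  (here Σh = 13.0000, Σ(h)² = 63.0000, Σln P = -1.6324, Σh·ln P = -18.7727).
Δ = 63.0000·4 − (13.0000)² = 83.0000; k = (-18.7727·4 − 13.0000·-1.6324)/83.0000 = -0.64903, ln C = (63.0000·-1.6324 − 13.0000·-18.7727)/83.0000 = 1.70126.

k = -0.65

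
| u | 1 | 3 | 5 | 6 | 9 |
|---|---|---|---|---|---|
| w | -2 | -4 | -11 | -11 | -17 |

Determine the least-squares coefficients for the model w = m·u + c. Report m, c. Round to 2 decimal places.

Compute the Gram sums: Σu·u = 152, Σu = 24, Σ1 = 5.
For Mᵀw: Σu·w = -288, Σw = -45.
So MᵀM·[m, c]ᵀ = Mᵀw: [[152, 24]; [24, 5]]·[m, c]ᵀ = [-288, -45]ᵀ.
Determinant 152·5 − 24² = 184.
m = ((-288)·5 − 24·(-45))/184 = -45/23; c = (152·(-45) − 24·(-288))/184 = 9/23.

m = -1.96, c = 0.39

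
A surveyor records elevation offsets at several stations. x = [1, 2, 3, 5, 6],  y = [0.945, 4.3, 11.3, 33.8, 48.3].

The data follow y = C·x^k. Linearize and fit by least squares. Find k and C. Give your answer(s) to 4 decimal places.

Let Y = ln y. Fitting Y = k·ln x + ln C by least squares:
XᵀX = [[7.4881, 5.1930]; [5.1930, 5]], rhs = [16.2883, 11.2247]ᵀ  (here Σln x = 5.1930, Σ(ln x)² = 7.4881, Σln y = 11.2247, Σln x·ln y = 16.2883).
Slope k = (n·Σln x·ln y − Σln x·Σln y)/(n·Σ(ln x)² − (Σln x)²) = (5·16.2883 − 5.1930·11.2247)/10.4737 = 2.21051; ln C = (Σln y − k·Σln x)/n = -0.05086, so C = exp(-0.05086) = 0.95041.

k = 2.2105, C = 0.9504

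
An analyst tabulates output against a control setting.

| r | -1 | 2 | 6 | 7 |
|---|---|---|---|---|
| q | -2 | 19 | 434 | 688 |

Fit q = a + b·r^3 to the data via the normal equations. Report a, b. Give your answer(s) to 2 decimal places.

a = 1.50, b = 2.00

Setting ∂/∂a … = 0 gives: 4·a + 566·b = 1139;  566·a + 164370·b = 329882.
Eliminating b: 164370·(row 1) − 566·(row 2) gives 337124·a = 164370·1139 − 566·329882 = 504218, so a = 252109/168562.
Then b = (329882 − 566·(252109/168562))/164370 = 337427/168562.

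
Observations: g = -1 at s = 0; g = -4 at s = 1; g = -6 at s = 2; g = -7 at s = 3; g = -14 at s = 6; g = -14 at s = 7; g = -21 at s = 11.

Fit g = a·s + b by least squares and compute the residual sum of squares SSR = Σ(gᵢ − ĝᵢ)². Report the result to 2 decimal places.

SSR = 3.63

From the data, Σs·s = 220, Σs = 30, Σ1 = 7.
And Σs·g = -450, Σg = -67.
XᵀX·[a, b]ᵀ = Xᵀg becomes [[220, 30]; [30, 7]]·[a, b]ᵀ = [-450, -67]ᵀ.
Determinant 220·7 − 30² = 640.
a = ((-450)·7 − 30·(-67))/640 = -57/32; b = (220·(-67) − 30·(-450))/640 = -31/16.
Residuals: 15/16, -9/32, -1/2, 9/32, -11/8, 13/32, 17/32; SSR = 29/8.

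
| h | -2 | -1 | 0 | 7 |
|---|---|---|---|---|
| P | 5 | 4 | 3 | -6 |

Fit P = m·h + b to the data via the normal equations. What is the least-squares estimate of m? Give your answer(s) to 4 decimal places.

m = -1.2400

The normal equations are: 54·m + 4·b = -56;  4·m + 4·b = 6.
(Σh·h = 54, Σh = 4, Σ1 = 4, Σh·P = -56, ΣP = 6.)
Eliminating b: 4·(row 1) − 4·(row 2) gives 200·m = 4·(-56) − 4·6 = -248, so m = -31/25.
Then b = (6 − 4·(-31/25))/4 = 137/50.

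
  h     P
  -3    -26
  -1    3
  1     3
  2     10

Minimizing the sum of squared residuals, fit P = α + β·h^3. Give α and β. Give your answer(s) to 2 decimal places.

α = 2.45, β = 1.04

From the data, Σ1 = 4, Σh^3 = -19, Σh^3·h^3 = 795.
And ΣP = -10, Σh^3·P = 782.
So AᵀA·[α, β]ᵀ = AᵀP: [[4, -19]; [-19, 795]]·[α, β]ᵀ = [-10, 782]ᵀ.
Δ = 4·795 − (-19)² = 2819.
α = ((-10)·795 − (-19)·782)/2819 = 6908/2819; β = (4·782 − (-19)·(-10))/2819 = 2938/2819.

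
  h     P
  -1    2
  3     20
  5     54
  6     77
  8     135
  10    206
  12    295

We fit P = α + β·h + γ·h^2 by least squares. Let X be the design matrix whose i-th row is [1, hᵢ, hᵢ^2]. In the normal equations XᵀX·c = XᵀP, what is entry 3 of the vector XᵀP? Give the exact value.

76024

Entry 3 ↔ basis h^2, so (XᵀP)_{3} = Σᵢ (h^2)·Pᵢ = (1)·(2) + (9)·(20) + (25)·(54) + (36)·(77) + (64)·(135) + (100)·(206) + (144)·(295) = 76024.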